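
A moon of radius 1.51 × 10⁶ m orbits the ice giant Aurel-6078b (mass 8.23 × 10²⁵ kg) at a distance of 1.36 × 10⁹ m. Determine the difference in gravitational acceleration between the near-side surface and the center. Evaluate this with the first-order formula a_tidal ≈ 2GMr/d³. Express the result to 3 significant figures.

6.59 × 10⁻⁶ m/s²

a_tidal = 2GMr/d³
        = 2 × (6.674 × 10⁻¹¹) × (8.23 × 10²⁵) × (1.51 × 10⁶) / (1.36 × 10⁹)³
        = 6.59 × 10⁻⁶ m/s²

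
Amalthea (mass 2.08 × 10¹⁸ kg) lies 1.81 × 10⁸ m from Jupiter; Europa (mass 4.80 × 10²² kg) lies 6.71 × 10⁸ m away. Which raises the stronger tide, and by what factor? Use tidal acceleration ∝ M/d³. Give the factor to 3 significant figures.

Europa, by a factor of ≈ 453

Tidal acceleration ∝ M/d³, so compare M/d³ for each.
Amalthea: (2.08 × 10¹⁸) / (1.81 × 10⁸)³ = 3.508 × 10⁻⁷
Europa: (4.80 × 10²²) / (6.71 × 10⁸)³ = 1.589 × 10⁻⁴
Ratio (larger/smaller) = 453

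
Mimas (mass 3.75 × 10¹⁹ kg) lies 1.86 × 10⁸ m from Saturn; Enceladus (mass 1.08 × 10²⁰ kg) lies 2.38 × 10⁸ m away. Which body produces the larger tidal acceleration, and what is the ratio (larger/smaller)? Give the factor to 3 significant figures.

Enceladus, by a factor of ≈ 1.37

Tidal acceleration ∝ M/d³, so compare M/d³ for each.
Mimas: (3.75 × 10¹⁹) / (1.86 × 10⁸)³ = 5.828 × 10⁻⁶
Enceladus: (1.08 × 10²⁰) / (2.38 × 10⁸)³ = 8.011 × 10⁻⁶
Ratio (larger/smaller) = 1.37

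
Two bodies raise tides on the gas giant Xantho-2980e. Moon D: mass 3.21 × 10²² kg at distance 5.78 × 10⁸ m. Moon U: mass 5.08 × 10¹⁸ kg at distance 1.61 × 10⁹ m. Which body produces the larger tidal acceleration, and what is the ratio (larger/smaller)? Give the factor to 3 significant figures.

Moon D, by a factor of ≈ 1.37 × 10⁵

Tidal stretch scales as M/d³; compute that for each body.
Moon D: (3.21 × 10²²) / (5.78 × 10⁸)³ = 1.662 × 10⁻⁴
Moon U: (5.08 × 10¹⁸) / (1.61 × 10⁹)³ = 1.217 × 10⁻⁹
Ratio (larger/smaller) = 1.37 × 10⁵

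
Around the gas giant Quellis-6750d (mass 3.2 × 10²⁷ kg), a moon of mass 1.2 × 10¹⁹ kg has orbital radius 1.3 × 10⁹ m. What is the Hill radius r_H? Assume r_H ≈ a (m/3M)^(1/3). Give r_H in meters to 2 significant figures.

r_H ≈ a (m/3M)^(1/3)
    = (1.3 × 10⁹) × (1.2 × 10¹⁹ / (3 × 3.2 × 10²⁷))^(1/3)
    = 1.4 × 10⁶ m

1.4 × 10⁶ m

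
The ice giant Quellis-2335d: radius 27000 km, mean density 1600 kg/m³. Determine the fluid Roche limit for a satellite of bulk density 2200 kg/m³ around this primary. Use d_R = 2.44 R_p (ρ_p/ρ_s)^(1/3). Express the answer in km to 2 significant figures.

59000 km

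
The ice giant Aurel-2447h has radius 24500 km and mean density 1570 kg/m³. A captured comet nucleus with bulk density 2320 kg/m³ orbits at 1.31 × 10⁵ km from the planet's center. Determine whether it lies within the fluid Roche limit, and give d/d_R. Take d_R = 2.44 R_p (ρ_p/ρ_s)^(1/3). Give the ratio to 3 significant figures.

d_R = 2.44 × (24500 km) × (1570/2320)^(1/3) = 52480 km
d/d_R = (1.31 × 10⁵) / (52480) = 2.50
Since d/d_R > 1, the body is outside the Roche limit.

outside; d/d_R ≈ 2.50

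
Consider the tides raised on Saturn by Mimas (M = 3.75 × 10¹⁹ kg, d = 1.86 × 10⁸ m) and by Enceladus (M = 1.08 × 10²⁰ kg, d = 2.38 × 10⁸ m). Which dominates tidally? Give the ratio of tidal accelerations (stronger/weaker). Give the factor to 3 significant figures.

Enceladus, by a factor of ≈ 1.37

Tidal acceleration ∝ M/d³, so compare M/d³ for each.
Mimas: (3.75 × 10¹⁹) / (1.86 × 10⁸)³ = 5.828 × 10⁻⁶
Enceladus: (1.08 × 10²⁰) / (2.38 × 10⁸)³ = 8.011 × 10⁻⁶
Ratio (larger/smaller) = 1.37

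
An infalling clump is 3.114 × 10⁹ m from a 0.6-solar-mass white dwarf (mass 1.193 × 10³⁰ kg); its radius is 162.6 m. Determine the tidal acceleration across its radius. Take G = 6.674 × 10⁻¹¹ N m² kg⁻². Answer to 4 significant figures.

8.575 × 10⁻⁷ m/s²

Δg = 2GMr/d³
   = 2 × (6.674 × 10⁻¹¹) × (1.193 × 10³⁰) × (162.6) / (3.114 × 10⁹)³
   = 8.575 × 10⁻⁷ m/s²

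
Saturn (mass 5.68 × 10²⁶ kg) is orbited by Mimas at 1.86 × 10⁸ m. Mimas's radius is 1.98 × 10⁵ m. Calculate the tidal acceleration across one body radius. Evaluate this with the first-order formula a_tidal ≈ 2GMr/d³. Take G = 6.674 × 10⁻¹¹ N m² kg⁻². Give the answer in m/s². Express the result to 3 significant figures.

2.33 × 10⁻³ m/s²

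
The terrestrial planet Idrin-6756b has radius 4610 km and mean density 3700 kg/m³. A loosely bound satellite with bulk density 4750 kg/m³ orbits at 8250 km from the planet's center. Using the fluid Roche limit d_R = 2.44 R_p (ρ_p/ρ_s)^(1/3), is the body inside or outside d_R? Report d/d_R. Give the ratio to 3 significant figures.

d_R = 2.44 × (4610 km) × (3700/4750)^(1/3) = 10350 km
d/d_R = (8250) / (10350) = 0.797
Since d/d_R < 1, the body is inside the Roche limit.

inside; d/d_R ≈ 0.797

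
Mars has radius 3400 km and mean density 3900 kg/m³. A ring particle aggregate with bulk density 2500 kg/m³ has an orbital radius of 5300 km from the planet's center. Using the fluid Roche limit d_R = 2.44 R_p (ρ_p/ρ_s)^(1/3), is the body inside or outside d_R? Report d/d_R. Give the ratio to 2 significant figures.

inside; d/d_R ≈ 0.55

d_R = 2.44 × (3400 km) × (3900/2500)^(1/3) = 9622 km
d/d_R = (5300) / (9622) = 0.55
Since d/d_R < 1, the body is inside the Roche limit.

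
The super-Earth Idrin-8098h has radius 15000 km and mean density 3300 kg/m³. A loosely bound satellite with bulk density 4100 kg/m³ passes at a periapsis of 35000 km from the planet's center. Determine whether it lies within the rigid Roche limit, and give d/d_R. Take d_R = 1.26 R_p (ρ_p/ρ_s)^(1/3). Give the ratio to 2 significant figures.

outside; d/d_R ≈ 2.0

d_R = 1.26 × (15000 km) × (3300/4100)^(1/3) = 17580 km
d/d_R = (35000) / (17580) = 2.0
Since d/d_R > 1, the body is outside the Roche limit.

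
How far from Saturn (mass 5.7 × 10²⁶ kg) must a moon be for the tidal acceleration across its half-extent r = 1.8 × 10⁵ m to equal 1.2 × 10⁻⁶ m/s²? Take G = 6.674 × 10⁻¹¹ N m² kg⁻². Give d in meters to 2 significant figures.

2.3 × 10⁹ m

2GMr/d³ = a_tidal  ⇒  d = (2GMr / a_tidal)^(1/3)
d = (2 × 6.674×10⁻¹¹ × (5.7 × 10²⁶) × (1.8 × 10⁵) / (1.2 × 10⁻⁶))^(1/3)
  = 2.3 × 10⁹ m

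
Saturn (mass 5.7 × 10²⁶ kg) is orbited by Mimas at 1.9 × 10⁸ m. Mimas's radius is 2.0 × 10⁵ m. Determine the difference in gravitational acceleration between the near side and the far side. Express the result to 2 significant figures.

Δg = 4GMr/d³
   = 4 × (6.674 × 10⁻¹¹) × (5.7 × 10²⁶) × (2.0 × 10⁵) / (1.9 × 10⁸)³
   = 4.4 × 10⁻³ m/s²

4.4 × 10⁻³ m/s²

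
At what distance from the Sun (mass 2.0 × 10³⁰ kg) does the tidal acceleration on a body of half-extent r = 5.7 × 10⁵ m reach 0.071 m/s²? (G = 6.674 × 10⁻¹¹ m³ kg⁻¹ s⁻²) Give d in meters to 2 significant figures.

1.3 × 10⁹ m

2GMr/d³ = a_tidal  ⇒  d = (2GMr / a_tidal)^(1/3)
d = (2 × 6.674×10⁻¹¹ × (2.0 × 10³⁰) × (5.7 × 10⁵) / (0.071))^(1/3)
  = 1.3 × 10⁹ m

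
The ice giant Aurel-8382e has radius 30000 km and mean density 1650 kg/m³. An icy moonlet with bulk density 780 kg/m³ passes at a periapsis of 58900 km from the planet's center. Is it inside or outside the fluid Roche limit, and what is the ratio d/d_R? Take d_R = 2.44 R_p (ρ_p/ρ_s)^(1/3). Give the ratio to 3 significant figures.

inside; d/d_R ≈ 0.627

d_R = 2.44 × (30000 km) × (1650/780)^(1/3) = 93970 km
d/d_R = (58900) / (93970) = 0.627
Since d/d_R < 1, the body is inside the Roche limit.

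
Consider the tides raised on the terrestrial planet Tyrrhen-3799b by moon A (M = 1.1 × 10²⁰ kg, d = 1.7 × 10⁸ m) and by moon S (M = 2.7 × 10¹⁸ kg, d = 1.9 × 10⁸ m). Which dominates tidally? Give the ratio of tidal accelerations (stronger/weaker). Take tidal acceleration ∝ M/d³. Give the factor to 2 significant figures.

Moon A, by a factor of ≈ 57

Tidal acceleration ∝ M/d³, so compare M/d³ for each.
Moon A: (1.1 × 10²⁰) / (1.7 × 10⁸)³ = 2.239 × 10⁻⁵
Moon S: (2.7 × 10¹⁸) / (1.9 × 10⁸)³ = 3.936 × 10⁻⁷
Ratio (larger/smaller) = 57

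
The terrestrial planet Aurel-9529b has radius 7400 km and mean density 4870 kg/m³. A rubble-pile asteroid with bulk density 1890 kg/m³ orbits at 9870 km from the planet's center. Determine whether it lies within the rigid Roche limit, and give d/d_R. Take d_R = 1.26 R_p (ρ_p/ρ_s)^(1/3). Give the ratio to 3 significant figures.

inside; d/d_R ≈ 0.772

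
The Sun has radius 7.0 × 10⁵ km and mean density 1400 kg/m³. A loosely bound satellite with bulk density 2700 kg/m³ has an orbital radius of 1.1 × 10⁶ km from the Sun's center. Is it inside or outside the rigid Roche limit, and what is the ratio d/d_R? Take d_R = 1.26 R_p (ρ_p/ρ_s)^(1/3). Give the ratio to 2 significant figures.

d_R = 1.26 × (7.0 × 10⁵ km) × (1400/2700)^(1/3) = 7.086 × 10⁵ km
d/d_R = (1.1 × 10⁶) / (7.086 × 10⁵) = 1.6
Since d/d_R > 1, the body is outside the Roche limit.

outside; d/d_R ≈ 1.6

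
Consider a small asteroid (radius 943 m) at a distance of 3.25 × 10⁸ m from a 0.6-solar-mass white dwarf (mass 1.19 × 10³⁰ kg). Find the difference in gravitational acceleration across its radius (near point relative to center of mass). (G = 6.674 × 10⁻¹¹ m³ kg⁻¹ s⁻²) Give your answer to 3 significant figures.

4.36 × 10⁻³ m/s²

Δa = 2GMr/d³
   = 2 × (6.674 × 10⁻¹¹) × (1.19 × 10³⁰) × (943) / (3.25 × 10⁸)³
   = 4.36 × 10⁻³ m/s²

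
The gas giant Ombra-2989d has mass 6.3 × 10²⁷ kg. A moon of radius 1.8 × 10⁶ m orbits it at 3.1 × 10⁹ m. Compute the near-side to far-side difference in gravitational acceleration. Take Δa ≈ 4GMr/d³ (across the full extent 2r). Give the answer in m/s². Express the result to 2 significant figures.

1.0 × 10⁻⁴ m/s²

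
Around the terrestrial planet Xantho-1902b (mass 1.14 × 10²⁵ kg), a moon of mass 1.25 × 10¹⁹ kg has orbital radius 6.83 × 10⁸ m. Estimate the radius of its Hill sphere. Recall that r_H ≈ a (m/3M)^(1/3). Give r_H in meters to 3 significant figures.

r_H ≈ a (m/3M)^(1/3)
    = (6.83 × 10⁸) × (1.25 × 10¹⁹ / (3 × 1.14 × 10²⁵))^(1/3)
    = 4.88 × 10⁶ m

4.88 × 10⁶ m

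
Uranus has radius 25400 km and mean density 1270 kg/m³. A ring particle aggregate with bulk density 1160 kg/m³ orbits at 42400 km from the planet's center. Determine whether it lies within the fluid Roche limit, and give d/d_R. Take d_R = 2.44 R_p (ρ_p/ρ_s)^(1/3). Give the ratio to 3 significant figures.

inside; d/d_R ≈ 0.664

d_R = 2.44 × (25400 km) × (1270/1160)^(1/3) = 63880 km
d/d_R = (42400) / (63880) = 0.664
Since d/d_R < 1, the body is inside the Roche limit.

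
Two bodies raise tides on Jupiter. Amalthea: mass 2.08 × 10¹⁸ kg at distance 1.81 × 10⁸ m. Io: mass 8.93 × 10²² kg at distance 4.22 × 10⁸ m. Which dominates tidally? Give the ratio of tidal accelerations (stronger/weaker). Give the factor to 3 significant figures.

Tidal stretch scales as M/d³; compute that for each body.
Amalthea: (2.08 × 10¹⁸) / (1.81 × 10⁸)³ = 3.508 × 10⁻⁷
Io: (8.93 × 10²²) / (4.22 × 10⁸)³ = 1.188 × 10⁻³
Ratio (larger/smaller) = 3390

Io, by a factor of ≈ 3390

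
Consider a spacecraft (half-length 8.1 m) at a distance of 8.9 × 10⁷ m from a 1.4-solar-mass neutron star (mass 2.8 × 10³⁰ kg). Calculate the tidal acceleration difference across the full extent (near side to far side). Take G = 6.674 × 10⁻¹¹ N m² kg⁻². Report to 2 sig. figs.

a_tidal = 4GMr/d³
        = 4 × (6.674 × 10⁻¹¹) × (2.8 × 10³⁰) × (8.1) / (8.9 × 10⁷)³
        = 8.6 × 10⁻³ m/s²

8.6 × 10⁻³ m/s²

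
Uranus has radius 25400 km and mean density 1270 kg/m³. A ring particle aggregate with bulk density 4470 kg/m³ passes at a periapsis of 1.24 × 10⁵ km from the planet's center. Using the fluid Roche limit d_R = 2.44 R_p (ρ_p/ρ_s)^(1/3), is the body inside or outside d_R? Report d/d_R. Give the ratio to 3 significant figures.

d_R = 2.44 × (25400 km) × (1270/4470)^(1/3) = 40740 km
d/d_R = (1.24 × 10⁵) / (40740) = 3.04
Since d/d_R > 1, the body is outside the Roche limit.

outside; d/d_R ≈ 3.04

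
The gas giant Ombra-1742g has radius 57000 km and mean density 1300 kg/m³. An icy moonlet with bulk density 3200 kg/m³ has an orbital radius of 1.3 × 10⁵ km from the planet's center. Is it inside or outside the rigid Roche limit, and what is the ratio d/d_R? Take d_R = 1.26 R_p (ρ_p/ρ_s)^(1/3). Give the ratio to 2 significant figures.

d_R = 1.26 × (57000 km) × (1300/3200)^(1/3) = 53190 km
d/d_R = (1.3 × 10⁵) / (53190) = 2.4
Since d/d_R > 1, the body is outside the Roche limit.

outside; d/d_R ≈ 2.4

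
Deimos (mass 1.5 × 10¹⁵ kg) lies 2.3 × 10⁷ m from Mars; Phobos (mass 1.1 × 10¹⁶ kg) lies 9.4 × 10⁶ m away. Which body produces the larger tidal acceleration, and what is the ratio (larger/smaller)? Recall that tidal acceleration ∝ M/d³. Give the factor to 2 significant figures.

Phobos, by a factor of ≈ 110

Compare M/d³ for the two perturbers:
Deimos: (1.5 × 10¹⁵) / (2.3 × 10⁷)³ = 1.233 × 10⁻⁷
Phobos: (1.1 × 10¹⁶) / (9.4 × 10⁶)³ = 1.324 × 10⁻⁵
Ratio (larger/smaller) = 110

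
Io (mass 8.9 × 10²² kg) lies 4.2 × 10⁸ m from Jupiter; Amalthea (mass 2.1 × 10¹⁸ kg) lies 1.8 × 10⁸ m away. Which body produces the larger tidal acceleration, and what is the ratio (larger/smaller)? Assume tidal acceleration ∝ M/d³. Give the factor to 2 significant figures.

Io, by a factor of ≈ 3300

Compare M/d³ for the two perturbers:
Io: (8.9 × 10²²) / (4.2 × 10⁸)³ = 1.201 × 10⁻³
Amalthea: (2.1 × 10¹⁸) / (1.8 × 10⁸)³ = 3.601 × 10⁻⁷
Ratio (larger/smaller) = 3300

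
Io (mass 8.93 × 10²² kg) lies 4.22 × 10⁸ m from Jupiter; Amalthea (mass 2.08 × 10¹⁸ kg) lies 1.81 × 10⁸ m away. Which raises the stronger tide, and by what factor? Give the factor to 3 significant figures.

Tidal acceleration ∝ M/d³, so compare M/d³ for each.
Io: (8.93 × 10²²) / (4.22 × 10⁸)³ = 1.188 × 10⁻³
Amalthea: (2.08 × 10¹⁸) / (1.81 × 10⁸)³ = 3.508 × 10⁻⁷
Ratio (larger/smaller) = 3390

Io, by a factor of ≈ 3390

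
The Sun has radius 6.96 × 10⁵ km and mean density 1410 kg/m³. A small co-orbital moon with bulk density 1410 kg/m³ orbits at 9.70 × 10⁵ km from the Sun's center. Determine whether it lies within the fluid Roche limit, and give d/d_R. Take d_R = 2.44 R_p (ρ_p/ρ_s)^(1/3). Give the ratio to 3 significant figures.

inside; d/d_R ≈ 0.571

d_R = 2.44 × (6.96 × 10⁵ km) × (1410/1410)^(1/3) = 1.698 × 10⁶ km
d/d_R = (9.70 × 10⁵) / (1.698 × 10⁶) = 0.571
Since d/d_R < 1, the body is inside the Roche limit.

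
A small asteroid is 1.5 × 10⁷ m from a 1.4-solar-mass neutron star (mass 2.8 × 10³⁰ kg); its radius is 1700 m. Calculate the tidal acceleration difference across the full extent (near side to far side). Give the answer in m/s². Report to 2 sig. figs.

3.8 × 10² m/s²

Δg = 4GMr/d³
   = 4 × (6.674 × 10⁻¹¹) × (2.8 × 10³⁰) × (1700) / (1.5 × 10⁷)³
   = 3.8 × 10² m/s²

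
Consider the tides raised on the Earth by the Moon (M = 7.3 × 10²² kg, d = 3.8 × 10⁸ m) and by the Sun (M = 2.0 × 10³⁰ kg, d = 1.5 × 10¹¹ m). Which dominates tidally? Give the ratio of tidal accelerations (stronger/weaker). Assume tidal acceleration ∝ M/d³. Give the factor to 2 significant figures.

Compare M/d³ for the two perturbers:
The Moon: (7.3 × 10²²) / (3.8 × 10⁸)³ = 1.330 × 10⁻³
The Sun: (2.0 × 10³⁰) / (1.5 × 10¹¹)³ = 5.926 × 10⁻⁴
Ratio (larger/smaller) = 2.2

The Moon, by a factor of ≈ 2.2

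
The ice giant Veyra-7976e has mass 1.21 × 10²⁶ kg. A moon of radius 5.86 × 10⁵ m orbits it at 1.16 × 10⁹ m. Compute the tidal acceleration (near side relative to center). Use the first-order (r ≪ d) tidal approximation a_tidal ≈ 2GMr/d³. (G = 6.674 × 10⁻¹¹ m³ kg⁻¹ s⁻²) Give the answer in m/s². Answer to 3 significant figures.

Δg = 2GMr/d³
   = 2 × (6.674 × 10⁻¹¹) × (1.21 × 10²⁶) × (5.86 × 10⁵) / (1.16 × 10⁹)³
   = 6.06 × 10⁻⁶ m/s²

6.06 × 10⁻⁶ m/s²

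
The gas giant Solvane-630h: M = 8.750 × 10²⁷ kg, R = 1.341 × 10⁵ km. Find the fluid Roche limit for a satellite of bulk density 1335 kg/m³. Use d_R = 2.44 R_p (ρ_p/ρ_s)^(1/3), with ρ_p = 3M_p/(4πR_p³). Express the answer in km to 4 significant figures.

ρ_p = 3M_p/(4πR_p³) = 3 × (8.750 × 10²⁷) / (4π × (1.341 × 10⁸ m)³) = 866.2 kg/m³
d_R = 2.44 × 1.341 × 10⁵ km × (866.2/1335)^(1/3)
    = 2.833 × 10⁵ km

2.833 × 10⁵ km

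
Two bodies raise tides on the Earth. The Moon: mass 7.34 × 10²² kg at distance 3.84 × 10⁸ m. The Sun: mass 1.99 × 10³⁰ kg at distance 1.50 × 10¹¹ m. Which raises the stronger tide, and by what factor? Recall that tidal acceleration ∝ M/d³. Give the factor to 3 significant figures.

The Moon, by a factor of ≈ 2.20

Compare M/d³ for the two perturbers:
The Moon: (7.34 × 10²²) / (3.84 × 10⁸)³ = 1.296 × 10⁻³
The Sun: (1.99 × 10³⁰) / (1.50 × 10¹¹)³ = 5.896 × 10⁻⁴
Ratio (larger/smaller) = 2.20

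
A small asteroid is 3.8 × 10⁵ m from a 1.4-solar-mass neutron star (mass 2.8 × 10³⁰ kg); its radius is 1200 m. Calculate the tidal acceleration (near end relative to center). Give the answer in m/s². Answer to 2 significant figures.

Δa = 2GMr/d³
   = 2 × (6.674 × 10⁻¹¹) × (2.8 × 10³⁰) × (1200) / (3.8 × 10⁵)³
   = 8.2 × 10⁶ m/s²

8.2 × 10⁶ m/s²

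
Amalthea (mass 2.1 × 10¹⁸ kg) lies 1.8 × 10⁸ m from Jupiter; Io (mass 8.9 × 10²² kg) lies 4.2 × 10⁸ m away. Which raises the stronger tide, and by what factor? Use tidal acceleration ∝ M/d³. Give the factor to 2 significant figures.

Tidal acceleration ∝ M/d³, so compare M/d³ for each.
Amalthea: (2.1 × 10¹⁸) / (1.8 × 10⁸)³ = 3.601 × 10⁻⁷
Io: (8.9 × 10²²) / (4.2 × 10⁸)³ = 1.201 × 10⁻³
Ratio (larger/smaller) = 3300

Io, by a factor of ≈ 3300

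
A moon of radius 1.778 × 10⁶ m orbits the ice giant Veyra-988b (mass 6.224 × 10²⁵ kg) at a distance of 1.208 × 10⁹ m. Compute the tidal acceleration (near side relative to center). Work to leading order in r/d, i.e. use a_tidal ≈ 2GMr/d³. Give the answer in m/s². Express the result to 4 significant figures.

Δg = 2GMr/d³
   = 2 × (6.674 × 10⁻¹¹) × (6.224 × 10²⁵) × (1.778 × 10⁶) / (1.208 × 10⁹)³
   = 8.379 × 10⁻⁶ m/s²

8.379 × 10⁻⁶ m/s²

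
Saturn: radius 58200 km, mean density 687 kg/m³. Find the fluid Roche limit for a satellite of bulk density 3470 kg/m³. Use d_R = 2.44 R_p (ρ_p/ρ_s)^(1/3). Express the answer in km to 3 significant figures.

82800 km

d_R = 2.44 × 58200 km × (687/3470)^(1/3)
    = 82800 km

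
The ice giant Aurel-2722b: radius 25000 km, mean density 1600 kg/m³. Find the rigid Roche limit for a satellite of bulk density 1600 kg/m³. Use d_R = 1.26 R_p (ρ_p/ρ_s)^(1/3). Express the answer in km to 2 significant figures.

d_R = 1.26 × 25000 km × (1600/1600)^(1/3)
    = 32000 km

32000 km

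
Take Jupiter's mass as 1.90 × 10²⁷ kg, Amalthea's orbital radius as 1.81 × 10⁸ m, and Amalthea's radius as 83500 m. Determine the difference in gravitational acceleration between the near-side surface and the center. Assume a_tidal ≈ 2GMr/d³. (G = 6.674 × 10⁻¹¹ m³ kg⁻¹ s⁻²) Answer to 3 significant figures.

3.57 × 10⁻³ m/s²

a_tidal = 2GMr/d³
        = 2 × (6.674 × 10⁻¹¹) × (1.90 × 10²⁷) × (83500) / (1.81 × 10⁸)³
        = 3.57 × 10⁻³ m/s²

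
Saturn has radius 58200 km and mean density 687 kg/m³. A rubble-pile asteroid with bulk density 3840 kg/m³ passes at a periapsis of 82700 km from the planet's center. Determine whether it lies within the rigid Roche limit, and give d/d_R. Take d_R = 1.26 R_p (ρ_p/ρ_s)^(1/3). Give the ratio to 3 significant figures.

outside; d/d_R ≈ 2.00

d_R = 1.26 × (58200 km) × (687/3840)^(1/3) = 41320 km
d/d_R = (82700) / (41320) = 2.00
Since d/d_R > 1, the body is outside the Roche limit.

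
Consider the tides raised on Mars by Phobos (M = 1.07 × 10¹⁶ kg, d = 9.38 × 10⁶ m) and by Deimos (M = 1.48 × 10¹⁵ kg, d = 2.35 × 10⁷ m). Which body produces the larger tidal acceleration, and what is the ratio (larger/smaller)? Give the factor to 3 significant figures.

Compare M/d³ for the two perturbers:
Phobos: (1.07 × 10¹⁶) / (9.38 × 10⁶)³ = 1.297 × 10⁻⁵
Deimos: (1.48 × 10¹⁵) / (2.35 × 10⁷)³ = 1.140 × 10⁻⁷
Ratio (larger/smaller) = 114

Phobos, by a factor of ≈ 114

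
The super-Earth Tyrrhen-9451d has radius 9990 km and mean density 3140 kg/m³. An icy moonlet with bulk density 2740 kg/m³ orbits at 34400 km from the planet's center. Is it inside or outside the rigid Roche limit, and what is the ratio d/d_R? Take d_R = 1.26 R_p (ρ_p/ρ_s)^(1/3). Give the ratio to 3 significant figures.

outside; d/d_R ≈ 2.61

d_R = 1.26 × (9990 km) × (3140/2740)^(1/3) = 13170 km
d/d_R = (34400) / (13170) = 2.61
Since d/d_R > 1, the body is outside the Roche limit.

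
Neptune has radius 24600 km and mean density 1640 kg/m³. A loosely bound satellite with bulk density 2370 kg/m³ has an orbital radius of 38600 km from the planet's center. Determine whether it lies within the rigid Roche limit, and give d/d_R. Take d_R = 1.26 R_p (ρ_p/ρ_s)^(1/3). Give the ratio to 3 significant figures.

d_R = 1.26 × (24600 km) × (1640/2370)^(1/3) = 27420 km
d/d_R = (38600) / (27420) = 1.41
Since d/d_R > 1, the body is outside the Roche limit.

outside; d/d_R ≈ 1.41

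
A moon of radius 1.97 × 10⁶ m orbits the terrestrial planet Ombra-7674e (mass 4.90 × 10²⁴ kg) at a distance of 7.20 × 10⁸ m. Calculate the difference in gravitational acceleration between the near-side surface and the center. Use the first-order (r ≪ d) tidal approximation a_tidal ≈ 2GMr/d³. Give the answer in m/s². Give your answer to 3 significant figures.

a_tidal = 2GMr/d³
        = 2 × (6.674 × 10⁻¹¹) × (4.90 × 10²⁴) × (1.97 × 10⁶) / (7.20 × 10⁸)³
        = 3.45 × 10⁻⁶ m/s²

3.45 × 10⁻⁶ m/s²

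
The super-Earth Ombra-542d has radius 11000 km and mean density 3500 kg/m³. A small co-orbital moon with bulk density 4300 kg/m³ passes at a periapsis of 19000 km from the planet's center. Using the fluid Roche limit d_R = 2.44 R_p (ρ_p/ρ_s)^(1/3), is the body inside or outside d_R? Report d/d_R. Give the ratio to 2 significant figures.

inside; d/d_R ≈ 0.76

d_R = 2.44 × (11000 km) × (3500/4300)^(1/3) = 25060 km
d/d_R = (19000) / (25060) = 0.76
Since d/d_R < 1, the body is inside the Roche limit.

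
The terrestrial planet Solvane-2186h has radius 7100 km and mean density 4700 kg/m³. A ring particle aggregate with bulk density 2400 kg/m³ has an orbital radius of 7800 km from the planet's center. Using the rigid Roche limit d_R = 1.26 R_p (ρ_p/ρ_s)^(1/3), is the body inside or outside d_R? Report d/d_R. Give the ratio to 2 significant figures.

inside; d/d_R ≈ 0.70

d_R = 1.26 × (7100 km) × (4700/2400)^(1/3) = 11190 km
d/d_R = (7800) / (11190) = 0.70
Since d/d_R < 1, the body is inside the Roche limit.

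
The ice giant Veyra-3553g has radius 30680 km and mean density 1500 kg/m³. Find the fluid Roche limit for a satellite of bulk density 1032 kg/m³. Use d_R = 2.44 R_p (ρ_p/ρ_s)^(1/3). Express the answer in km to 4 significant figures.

84800 km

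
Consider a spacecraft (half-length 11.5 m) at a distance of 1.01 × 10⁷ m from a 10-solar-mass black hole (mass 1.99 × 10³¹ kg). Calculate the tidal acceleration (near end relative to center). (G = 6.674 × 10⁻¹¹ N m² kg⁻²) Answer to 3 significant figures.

Since r ≪ d, expand the inverse-square field across one radius to get the leading 2GMr/d³ term.
Δa = 2GMr/d³
   = 2 × (6.674 × 10⁻¹¹) × (1.99 × 10³¹) × (11.5) / (1.01 × 10⁷)³
   = 2.96 × 10¹ m/s²

2.96 × 10¹ m/s²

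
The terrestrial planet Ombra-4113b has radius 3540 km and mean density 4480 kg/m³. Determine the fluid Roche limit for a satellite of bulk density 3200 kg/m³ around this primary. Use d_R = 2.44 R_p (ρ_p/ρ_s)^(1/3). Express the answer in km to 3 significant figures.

d_R = 2.44 × 3540 km × (4480/3200)^(1/3)
    = 9660 km

9660 km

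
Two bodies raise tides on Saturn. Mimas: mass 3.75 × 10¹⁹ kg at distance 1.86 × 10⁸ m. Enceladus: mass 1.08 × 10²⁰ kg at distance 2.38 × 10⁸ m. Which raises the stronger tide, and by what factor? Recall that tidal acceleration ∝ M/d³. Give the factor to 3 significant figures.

The tide-raising term goes as M/d³ (the gradient of a 1/d² field).
Mimas: (3.75 × 10¹⁹) / (1.86 × 10⁸)³ = 5.828 × 10⁻⁶
Enceladus: (1.08 × 10²⁰) / (2.38 × 10⁸)³ = 8.011 × 10⁻⁶
Ratio (larger/smaller) = 1.37

Enceladus, by a factor of ≈ 1.37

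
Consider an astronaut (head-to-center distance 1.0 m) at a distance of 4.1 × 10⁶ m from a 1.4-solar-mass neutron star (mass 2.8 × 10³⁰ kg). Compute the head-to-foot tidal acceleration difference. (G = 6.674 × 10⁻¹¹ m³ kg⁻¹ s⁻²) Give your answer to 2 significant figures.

1.1 × 10¹ m/s²

Near-to-far spans 2r, so the tidal difference is twice the near-to-center value: 4GMr/d³.
Δa = 4GMr/d³
   = 4 × (6.674 × 10⁻¹¹) × (2.8 × 10³⁰) × (1.0) / (4.1 × 10⁶)³
   = 1.1 × 10¹ m/s²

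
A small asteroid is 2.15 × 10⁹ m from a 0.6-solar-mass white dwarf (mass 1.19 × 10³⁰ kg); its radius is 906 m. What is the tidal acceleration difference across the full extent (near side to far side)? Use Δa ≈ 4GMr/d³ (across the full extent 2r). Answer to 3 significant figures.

Δa = 4GMr/d³
   = 4 × (6.674 × 10⁻¹¹) × (1.19 × 10³⁰) × (906) / (2.15 × 10⁹)³
   = 2.90 × 10⁻⁵ m/s²

2.90 × 10⁻⁵ m/s²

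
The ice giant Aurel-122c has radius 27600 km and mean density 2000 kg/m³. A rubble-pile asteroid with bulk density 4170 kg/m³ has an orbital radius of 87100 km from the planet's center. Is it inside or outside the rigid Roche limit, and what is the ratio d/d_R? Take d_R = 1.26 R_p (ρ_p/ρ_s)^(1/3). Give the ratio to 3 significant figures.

outside; d/d_R ≈ 3.20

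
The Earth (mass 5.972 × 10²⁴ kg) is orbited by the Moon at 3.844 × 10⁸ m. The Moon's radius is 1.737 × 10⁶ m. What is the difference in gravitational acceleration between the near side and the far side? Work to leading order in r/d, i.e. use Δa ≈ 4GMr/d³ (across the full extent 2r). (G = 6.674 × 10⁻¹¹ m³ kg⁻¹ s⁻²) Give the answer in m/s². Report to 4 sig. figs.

4.875 × 10⁻⁵ m/s²

Δg = 4GMr/d³
   = 4 × (6.674 × 10⁻¹¹) × (5.972 × 10²⁴) × (1.737 × 10⁶) / (3.844 × 10⁸)³
   = 4.875 × 10⁻⁵ m/s²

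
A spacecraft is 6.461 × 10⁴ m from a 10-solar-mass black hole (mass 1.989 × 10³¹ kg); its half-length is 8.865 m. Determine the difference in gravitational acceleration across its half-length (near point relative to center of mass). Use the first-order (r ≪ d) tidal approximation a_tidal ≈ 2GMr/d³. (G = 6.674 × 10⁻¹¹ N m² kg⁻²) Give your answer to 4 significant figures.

The tidal stretch is the gradient of GM/d² times the body's extent r, hence the 1/d³ dependence.
Δa = 2GMr/d³
   = 2 × (6.674 × 10⁻¹¹) × (1.989 × 10³¹) × (8.865) / (6.461 × 10⁴)³
   = 8.726 × 10⁷ m/s²

8.726 × 10⁷ m/s²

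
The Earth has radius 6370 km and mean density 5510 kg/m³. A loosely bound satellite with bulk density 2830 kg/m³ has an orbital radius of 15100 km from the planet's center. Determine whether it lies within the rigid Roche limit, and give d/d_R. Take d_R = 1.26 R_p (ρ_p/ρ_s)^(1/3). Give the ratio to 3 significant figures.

d_R = 1.26 × (6370 km) × (5510/2830)^(1/3) = 10020 km
d/d_R = (15100) / (10020) = 1.51
Since d/d_R > 1, the body is outside the Roche limit.

outside; d/d_R ≈ 1.51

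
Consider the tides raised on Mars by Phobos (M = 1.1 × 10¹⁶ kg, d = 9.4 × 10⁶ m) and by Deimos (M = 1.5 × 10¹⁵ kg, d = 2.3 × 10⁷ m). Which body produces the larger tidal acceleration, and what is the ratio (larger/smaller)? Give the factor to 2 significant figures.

Phobos, by a factor of ≈ 110

The tide-raising term goes as M/d³ (the gradient of a 1/d² field).
Phobos: (1.1 × 10¹⁶) / (9.4 × 10⁶)³ = 1.324 × 10⁻⁵
Deimos: (1.5 × 10¹⁵) / (2.3 × 10⁷)³ = 1.233 × 10⁻⁷
Ratio (larger/smaller) = 110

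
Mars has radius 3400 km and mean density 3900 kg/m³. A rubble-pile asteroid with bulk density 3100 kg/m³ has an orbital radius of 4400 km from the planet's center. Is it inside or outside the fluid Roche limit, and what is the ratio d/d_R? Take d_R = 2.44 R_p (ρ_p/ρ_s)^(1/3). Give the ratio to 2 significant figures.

inside; d/d_R ≈ 0.49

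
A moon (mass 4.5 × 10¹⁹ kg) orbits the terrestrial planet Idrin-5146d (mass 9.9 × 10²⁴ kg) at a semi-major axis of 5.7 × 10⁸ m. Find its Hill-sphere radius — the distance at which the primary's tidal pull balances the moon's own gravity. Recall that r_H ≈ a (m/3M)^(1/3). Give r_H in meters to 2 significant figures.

r_H ≈ a (m/3M)^(1/3)
    = (5.7 × 10⁸) × (4.5 × 10¹⁹ / (3 × 9.9 × 10²⁴))^(1/3)
    = 6.5 × 10⁶ m

6.5 × 10⁶ m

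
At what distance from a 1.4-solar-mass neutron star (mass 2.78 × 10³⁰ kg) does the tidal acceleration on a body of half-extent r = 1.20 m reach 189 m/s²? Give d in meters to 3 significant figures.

2GMr/d³ = a_tidal  ⇒  d = (2GMr / a_tidal)^(1/3)
d = (2 × 6.674×10⁻¹¹ × (2.78 × 10³⁰) × (1.20) / (189))^(1/3)
  = 1.33 × 10⁶ m

1.33 × 10⁶ m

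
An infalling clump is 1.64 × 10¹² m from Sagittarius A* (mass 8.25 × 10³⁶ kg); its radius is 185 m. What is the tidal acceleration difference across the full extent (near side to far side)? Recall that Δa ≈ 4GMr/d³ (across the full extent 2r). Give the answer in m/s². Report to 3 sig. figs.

9.24 × 10⁻⁸ m/s²

Δa = 4GMr/d³
   = 4 × (6.674 × 10⁻¹¹) × (8.25 × 10³⁶) × (185) / (1.64 × 10¹²)³
   = 9.24 × 10⁻⁸ m/s²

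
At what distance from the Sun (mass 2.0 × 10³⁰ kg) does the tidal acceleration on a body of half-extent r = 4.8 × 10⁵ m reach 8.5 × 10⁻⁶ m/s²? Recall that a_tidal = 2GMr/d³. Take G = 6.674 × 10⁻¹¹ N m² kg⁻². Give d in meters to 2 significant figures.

2.5 × 10¹⁰ m

2GMr/d³ = a_tidal  ⇒  d = (2GMr / a_tidal)^(1/3)
d = (2 × 6.674×10⁻¹¹ × (2.0 × 10³⁰) × (4.8 × 10⁵) / (8.5 × 10⁻⁶))^(1/3)
  = 2.5 × 10¹⁰ m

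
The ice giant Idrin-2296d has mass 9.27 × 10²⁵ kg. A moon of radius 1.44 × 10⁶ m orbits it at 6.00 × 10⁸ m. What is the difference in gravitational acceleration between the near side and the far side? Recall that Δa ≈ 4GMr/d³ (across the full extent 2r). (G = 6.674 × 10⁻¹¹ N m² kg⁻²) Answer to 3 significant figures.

1.65 × 10⁻⁴ m/s²

Δg = 4GMr/d³
   = 4 × (6.674 × 10⁻¹¹) × (9.27 × 10²⁵) × (1.44 × 10⁶) / (6.00 × 10⁸)³
   = 1.65 × 10⁻⁴ m/s²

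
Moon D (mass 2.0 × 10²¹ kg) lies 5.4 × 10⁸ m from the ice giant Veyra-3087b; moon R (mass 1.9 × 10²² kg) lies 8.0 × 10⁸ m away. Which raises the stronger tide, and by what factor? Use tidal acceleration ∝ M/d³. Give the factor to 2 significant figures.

Moon R, by a factor of ≈ 2.9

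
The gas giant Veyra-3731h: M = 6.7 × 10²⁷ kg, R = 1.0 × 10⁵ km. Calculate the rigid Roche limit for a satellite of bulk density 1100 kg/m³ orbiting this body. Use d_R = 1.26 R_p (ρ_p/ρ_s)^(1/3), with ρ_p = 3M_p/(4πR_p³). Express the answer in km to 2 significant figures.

ρ_p = 3M_p/(4πR_p³) = 3 × (6.7 × 10²⁷) / (4π × (1.0 × 10⁸ m)³) = 1600 kg/m³
d_R = 1.26 × 1.0 × 10⁵ km × (1600/1100)^(1/3)
    = 1.4 × 10⁵ km

1.4 × 10⁵ km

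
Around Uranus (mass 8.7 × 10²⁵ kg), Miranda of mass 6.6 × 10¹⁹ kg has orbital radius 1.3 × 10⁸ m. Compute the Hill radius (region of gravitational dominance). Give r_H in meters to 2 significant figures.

8.2 × 10⁵ m

r_H ≈ a (m/3M)^(1/3)
    = (1.3 × 10⁸) × (6.6 × 10¹⁹ / (3 × 8.7 × 10²⁵))^(1/3)
    = 8.2 × 10⁵ m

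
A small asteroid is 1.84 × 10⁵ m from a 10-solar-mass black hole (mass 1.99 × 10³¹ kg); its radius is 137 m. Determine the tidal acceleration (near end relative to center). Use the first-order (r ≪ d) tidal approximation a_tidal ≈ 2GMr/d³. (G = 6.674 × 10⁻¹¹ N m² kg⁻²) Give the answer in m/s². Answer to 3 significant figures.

5.84 × 10⁷ m/s²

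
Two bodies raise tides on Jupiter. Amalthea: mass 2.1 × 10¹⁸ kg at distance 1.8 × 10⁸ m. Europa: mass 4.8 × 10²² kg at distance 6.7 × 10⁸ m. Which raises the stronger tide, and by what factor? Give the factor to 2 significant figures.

Europa, by a factor of ≈ 440

The tide-raising term goes as M/d³ (the gradient of a 1/d² field).
Amalthea: (2.1 × 10¹⁸) / (1.8 × 10⁸)³ = 3.601 × 10⁻⁷
Europa: (4.8 × 10²²) / (6.7 × 10⁸)³ = 1.596 × 10⁻⁴
Ratio (larger/smaller) = 440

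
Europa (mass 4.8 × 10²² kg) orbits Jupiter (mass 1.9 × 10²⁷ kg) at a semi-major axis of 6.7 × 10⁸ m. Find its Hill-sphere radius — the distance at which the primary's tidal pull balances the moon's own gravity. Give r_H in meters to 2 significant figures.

1.4 × 10⁷ m

r_H ≈ a (m/3M)^(1/3)
    = (6.7 × 10⁸) × (4.8 × 10²² / (3 × 1.9 × 10²⁷))^(1/3)
    = 1.4 × 10⁷ m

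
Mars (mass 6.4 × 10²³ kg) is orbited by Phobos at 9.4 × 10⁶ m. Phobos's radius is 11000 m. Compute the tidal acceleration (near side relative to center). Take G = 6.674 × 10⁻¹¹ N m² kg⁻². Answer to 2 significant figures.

1.1 × 10⁻³ m/s²

Δa = 2GMr/d³
   = 2 × (6.674 × 10⁻¹¹) × (6.4 × 10²³) × (11000) / (9.4 × 10⁶)³
   = 1.1 × 10⁻³ m/s²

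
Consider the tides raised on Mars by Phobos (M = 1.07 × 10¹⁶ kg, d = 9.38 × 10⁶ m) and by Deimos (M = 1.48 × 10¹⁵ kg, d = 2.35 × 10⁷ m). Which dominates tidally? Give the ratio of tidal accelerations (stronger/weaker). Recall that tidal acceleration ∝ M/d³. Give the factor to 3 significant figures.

Phobos, by a factor of ≈ 114

Tidal acceleration ∝ M/d³, so compare M/d³ for each.
Phobos: (1.07 × 10¹⁶) / (9.38 × 10⁶)³ = 1.297 × 10⁻⁵
Deimos: (1.48 × 10¹⁵) / (2.35 × 10⁷)³ = 1.140 × 10⁻⁷
Ratio (larger/smaller) = 114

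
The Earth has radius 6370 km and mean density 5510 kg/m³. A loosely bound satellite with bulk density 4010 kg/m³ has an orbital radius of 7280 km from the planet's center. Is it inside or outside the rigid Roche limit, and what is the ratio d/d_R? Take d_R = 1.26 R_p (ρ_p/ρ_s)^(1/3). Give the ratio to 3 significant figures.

d_R = 1.26 × (6370 km) × (5510/4010)^(1/3) = 8923 km
d/d_R = (7280) / (8923) = 0.816
Since d/d_R < 1, the body is inside the Roche limit.

inside; d/d_R ≈ 0.816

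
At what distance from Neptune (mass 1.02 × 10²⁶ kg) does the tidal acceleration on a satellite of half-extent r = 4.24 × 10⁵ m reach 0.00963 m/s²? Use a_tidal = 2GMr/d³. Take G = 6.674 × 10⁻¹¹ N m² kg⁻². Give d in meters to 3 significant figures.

8.43 × 10⁷ m

2GMr/d³ = a_tidal  ⇒  d = (2GMr / a_tidal)^(1/3)
d = (2 × 6.674×10⁻¹¹ × (1.02 × 10²⁶) × (4.24 × 10⁵) / (0.00963))^(1/3)
  = 8.43 × 10⁷ m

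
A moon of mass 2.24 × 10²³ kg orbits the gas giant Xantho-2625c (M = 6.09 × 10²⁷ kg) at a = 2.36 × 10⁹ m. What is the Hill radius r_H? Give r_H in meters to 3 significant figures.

5.44 × 10⁷ m

r_H ≈ a (m/3M)^(1/3)
    = (2.36 × 10⁹) × (2.24 × 10²³ / (3 × 6.09 × 10²⁷))^(1/3)
    = 5.44 × 10⁷ m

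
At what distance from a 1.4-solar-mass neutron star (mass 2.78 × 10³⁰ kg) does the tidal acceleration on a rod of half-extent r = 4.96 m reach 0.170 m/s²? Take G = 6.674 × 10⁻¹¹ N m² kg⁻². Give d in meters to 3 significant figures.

2.21 × 10⁷ m

2GMr/d³ = a_tidal  ⇒  d = (2GMr / a_tidal)^(1/3)
d = (2 × 6.674×10⁻¹¹ × (2.78 × 10³⁰) × (4.96) / (0.170))^(1/3)
  = 2.21 × 10⁷ m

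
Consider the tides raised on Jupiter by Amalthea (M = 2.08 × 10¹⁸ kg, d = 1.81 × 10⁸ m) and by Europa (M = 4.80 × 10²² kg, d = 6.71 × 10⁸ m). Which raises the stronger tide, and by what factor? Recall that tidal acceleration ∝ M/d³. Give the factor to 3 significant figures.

Europa, by a factor of ≈ 453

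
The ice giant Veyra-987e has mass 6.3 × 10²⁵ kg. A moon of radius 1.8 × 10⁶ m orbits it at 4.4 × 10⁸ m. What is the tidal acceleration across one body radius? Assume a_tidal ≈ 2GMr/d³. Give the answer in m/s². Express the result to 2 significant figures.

1.8 × 10⁻⁴ m/s²

Since r ≪ d, expand the inverse-square field across one radius to get the leading 2GMr/d³ term.
Δa = 2GMr/d³
   = 2 × (6.674 × 10⁻¹¹) × (6.3 × 10²⁵) × (1.8 × 10⁶) / (4.4 × 10⁸)³
   = 1.8 × 10⁻⁴ m/s²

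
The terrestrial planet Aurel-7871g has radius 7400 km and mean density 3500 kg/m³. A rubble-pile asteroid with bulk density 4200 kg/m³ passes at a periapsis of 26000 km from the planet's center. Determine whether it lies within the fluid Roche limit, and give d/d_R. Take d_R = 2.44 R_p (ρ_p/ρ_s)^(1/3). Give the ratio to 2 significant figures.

d_R = 2.44 × (7400 km) × (3500/4200)^(1/3) = 16990 km
d/d_R = (26000) / (16990) = 1.5
Since d/d_R > 1, the body is outside the Roche limit.

outside; d/d_R ≈ 1.5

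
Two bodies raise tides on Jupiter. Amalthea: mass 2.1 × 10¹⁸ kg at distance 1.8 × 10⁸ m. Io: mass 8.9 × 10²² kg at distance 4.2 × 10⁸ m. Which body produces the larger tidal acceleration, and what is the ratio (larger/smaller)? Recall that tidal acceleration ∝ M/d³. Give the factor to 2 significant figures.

Compare M/d³ for the two perturbers:
Amalthea: (2.1 × 10¹⁸) / (1.8 × 10⁸)³ = 3.601 × 10⁻⁷
Io: (8.9 × 10²²) / (4.2 × 10⁸)³ = 1.201 × 10⁻³
Ratio (larger/smaller) = 3300

Io, by a factor of ≈ 3300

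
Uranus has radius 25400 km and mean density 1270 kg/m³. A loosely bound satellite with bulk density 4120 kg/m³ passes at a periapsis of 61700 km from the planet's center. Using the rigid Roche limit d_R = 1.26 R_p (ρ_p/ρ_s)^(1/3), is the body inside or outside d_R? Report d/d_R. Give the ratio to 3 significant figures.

d_R = 1.26 × (25400 km) × (1270/4120)^(1/3) = 21620 km
d/d_R = (61700) / (21620) = 2.85
Since d/d_R > 1, the body is outside the Roche limit.

outside; d/d_R ≈ 2.85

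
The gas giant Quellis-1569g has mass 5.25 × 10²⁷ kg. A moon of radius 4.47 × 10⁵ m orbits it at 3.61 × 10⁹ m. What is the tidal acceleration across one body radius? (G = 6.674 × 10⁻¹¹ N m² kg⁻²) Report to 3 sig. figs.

6.66 × 10⁻⁶ m/s²

Δa = 2GMr/d³
   = 2 × (6.674 × 10⁻¹¹) × (5.25 × 10²⁷) × (4.47 × 10⁵) / (3.61 × 10⁹)³
   = 6.66 × 10⁻⁶ m/s²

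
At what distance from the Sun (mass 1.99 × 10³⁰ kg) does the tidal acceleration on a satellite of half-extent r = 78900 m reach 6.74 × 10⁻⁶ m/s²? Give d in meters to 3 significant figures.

2GMr/d³ = a_tidal  ⇒  d = (2GMr / a_tidal)^(1/3)
d = (2 × 6.674×10⁻¹¹ × (1.99 × 10³⁰) × (78900) / (6.74 × 10⁻⁶))^(1/3)
  = 1.46 × 10¹⁰ m

1.46 × 10¹⁰ m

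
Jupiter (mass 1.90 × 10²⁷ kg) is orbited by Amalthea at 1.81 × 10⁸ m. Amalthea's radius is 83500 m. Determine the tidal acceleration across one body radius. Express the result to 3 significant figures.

Differencing GM/(d−r)² and GM/d² to first order in r/d gives 2GMr/d³.
Δg = 2GMr/d³
   = 2 × (6.674 × 10⁻¹¹) × (1.90 × 10²⁷) × (83500) / (1.81 × 10⁸)³
   = 3.57 × 10⁻³ m/s²

3.57 × 10⁻³ m/s²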